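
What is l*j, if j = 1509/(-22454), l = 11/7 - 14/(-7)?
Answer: -37725/157178 ≈ -0.24001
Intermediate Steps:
l = 25/7 (l = 11*(1/7) - 14*(-1/7) = 11/7 + 2 = 25/7 ≈ 3.5714)
j = -1509/22454 (j = 1509*(-1/22454) = -1509/22454 ≈ -0.067204)
l*j = (25/7)*(-1509/22454) = -37725/157178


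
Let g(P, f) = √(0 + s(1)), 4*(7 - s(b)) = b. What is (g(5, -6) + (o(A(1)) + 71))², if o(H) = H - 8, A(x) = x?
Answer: 16411/4 + 192*√3 ≈ 4435.3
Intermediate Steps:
s(b) = 7 - b/4
g(P, f) = 3*√3/2 (g(P, f) = √(0 + (7 - ¼*1)) = √(0 + (7 - ¼)) = √(0 + 27/4) = √(27/4) = 3*√3/2)
o(H) = -8 + H
(g(5, -6) + (o(A(1)) + 71))² = (3*√3/2 + ((-8 + 1) + 71))² = (3*√3/2 + (-7 + 71))² = (3*√3/2 + 64)² = (64 + 3*√3/2)²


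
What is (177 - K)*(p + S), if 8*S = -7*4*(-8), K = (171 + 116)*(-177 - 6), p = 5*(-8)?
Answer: -632376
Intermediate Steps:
p = -40
K = -52521 (K = 287*(-183) = -52521)
S = 28 (S = (-7*4*(-8))/8 = (-28*(-8))/8 = (⅛)*224 = 28)
(177 - K)*(p + S) = (177 - 1*(-52521))*(-40 + 28) = (177 + 52521)*(-12) = 52698*(-12) = -632376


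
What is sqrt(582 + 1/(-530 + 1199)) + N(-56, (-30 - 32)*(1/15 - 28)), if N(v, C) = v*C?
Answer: -1454768/15 + sqrt(260481171)/669 ≈ -96960.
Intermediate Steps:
N(v, C) = C*v
sqrt(582 + 1/(-530 + 1199)) + N(-56, (-30 - 32)*(1/15 - 28)) = sqrt(582 + 1/(-530 + 1199)) + ((-30 - 32)*(1/15 - 28))*(-56) = sqrt(582 + 1/669) - 62*(1/15 - 28)*(-56) = sqrt(582 + 1/669) - 62*(-419/15)*(-56) = sqrt(389359/669) + (25978/15)*(-56) = sqrt(260481171)/669 - 1454768/15 = -1454768/15 + sqrt(260481171)/669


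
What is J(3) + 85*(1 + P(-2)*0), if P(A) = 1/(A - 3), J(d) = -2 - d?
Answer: 80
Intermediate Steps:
P(A) = 1/(-3 + A)
J(3) + 85*(1 + P(-2)*0) = (-2 - 1*3) + 85*(1 + 0/(-3 - 2)) = (-2 - 3) + 85*(1 + 0/(-5)) = -5 + 85*(1 - ⅕*0) = -5 + 85*(1 + 0) = -5 + 85*1 = -5 + 85 = 80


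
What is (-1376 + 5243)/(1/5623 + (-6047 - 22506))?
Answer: -21744141/160553518 ≈ -0.13543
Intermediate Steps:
(-1376 + 5243)/(1/5623 + (-6047 - 22506)) = 3867/(1/5623 - 28553) = 3867/(-160553518/5623) = 3867*(-5623/160553518) = -21744141/160553518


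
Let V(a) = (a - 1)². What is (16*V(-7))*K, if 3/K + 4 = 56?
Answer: 768/13 ≈ 59.077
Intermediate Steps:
V(a) = (-1 + a)²
K = 3/52 (K = 3/(-4 + 56) = 3/52 ≈ 0.057692)
(16*V(-7))*K = (16*(-1 - 7)²)*(3/52) = (16*(-8)²)*(3/52) = (16*64)*(3/52) = 1024*(3/52) = 768/13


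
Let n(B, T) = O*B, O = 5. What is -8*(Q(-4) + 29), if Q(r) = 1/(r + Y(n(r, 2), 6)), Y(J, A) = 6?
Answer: -236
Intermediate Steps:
n(B, T) = 5*B
Q(r) = 1/(6 + r) (Q(r) = 1/(r + 6) = 1/(6 + r))
-8*(Q(-4) + 29) = -8*(1/(6 - 4) + 29) = -8*(1/2 + 29) = -8*(½ + 29) = -8*59/2 = -236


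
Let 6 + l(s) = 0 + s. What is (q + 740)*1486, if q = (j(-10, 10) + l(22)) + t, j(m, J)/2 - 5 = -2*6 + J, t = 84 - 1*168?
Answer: 1007508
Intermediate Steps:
t = -84 (t = 84 - 168 = -84)
j(m, J) = -14 + 2*J (j(m, J) = 10 + 2*(-2*6 + J) = 10 + 2*(-12 + J) = 10 + (-24 + 2*J) = -14 + 2*J)
l(s) = -6 + s (l(s) = -6 + (0 + s) = -6 + s)
q = -62 (q = ((-14 + 2*10) + (-6 + 22)) - 84 = ((-14 + 20) + 16) - 84 = (6 + 16) - 84 = 22 - 84 = -62)
(q + 740)*1486 = (-62 + 740)*1486 = 678*1486 = 1007508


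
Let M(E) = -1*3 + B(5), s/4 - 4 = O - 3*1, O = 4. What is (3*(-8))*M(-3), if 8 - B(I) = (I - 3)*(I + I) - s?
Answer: -120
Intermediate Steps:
s = 20 (s = 16 + 4*(4 - 3*1) = 16 + 4*(4 - 3) = 16 + 4*1 = 16 + 4 = 20)
B(I) = 28 - 2*I*(-3 + I) (B(I) = 8 - ((I - 3)*(I + I) - 1*20) = 8 - ((-3 + I)*(2*I) - 20) = 8 - (2*I*(-3 + I) - 20) = 8 - (-20 + 2*I*(-3 + I)) = 8 + (20 - 2*I*(-3 + I)) = 28 - 2*I*(-3 + I))
M(E) = 5 (M(E) = -1*3 + (28 - 2*5² + 6*5) = -3 + (28 - 2*25 + 30) = -3 + (28 - 50 + 30) = -3 + 8 = 5)
(3*(-8))*M(-3) = (3*(-8))*5 = -24*5 = -120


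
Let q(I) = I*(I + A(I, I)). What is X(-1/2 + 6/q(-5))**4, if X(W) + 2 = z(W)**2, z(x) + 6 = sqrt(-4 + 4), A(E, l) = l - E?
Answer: 1336336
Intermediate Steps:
q(I) = I**2 (q(I) = I*(I + (I - I)) = I*(I + 0) = I*I = I**2)
z(x) = -6 (z(x) = -6 + sqrt(-4 + 4) = -6 + sqrt(0) = -6 + 0 = -6)
X(W) = 34 (X(W) = -2 + (-6)**2 = -2 + 36 = 34)
X(-1/2 + 6/q(-5))**4 = 34**4 = 1336336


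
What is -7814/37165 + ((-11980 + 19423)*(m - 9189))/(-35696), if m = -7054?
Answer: 4492845031541/1326641840 ≈ 3386.6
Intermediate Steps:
-7814/37165 + ((-11980 + 19423)*(m - 9189))/(-35696) = -7814/37165 + ((-11980 + 19423)*(-7054 - 9189))/(-35696) = -7814*1/37165 + (7443*(-16243))*(-1/35696) = -7814/37165 - 120896649*(-1/35696) = -7814/37165 + 120896649/35696 = 4492845031541/1326641840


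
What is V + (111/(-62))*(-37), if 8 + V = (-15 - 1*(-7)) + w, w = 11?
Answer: 3797/62 ≈ 61.242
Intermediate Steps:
V = -5 (V = -8 + ((-15 - 1*(-7)) + 11) = -8 + ((-15 + 7) + 11) = -8 + (-8 + 11) = -8 + 3 = -5)
V + (111/(-62))*(-37) = -5 + (111/(-62))*(-37) = -5 + (111*(-1/62))*(-37) = -5 - 111/62*(-37) = -5 + 4107/62 = 3797/62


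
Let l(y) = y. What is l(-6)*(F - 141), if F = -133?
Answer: 1644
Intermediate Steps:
l(-6)*(F - 141) = -6*(-133 - 141) = -6*(-274) = 1644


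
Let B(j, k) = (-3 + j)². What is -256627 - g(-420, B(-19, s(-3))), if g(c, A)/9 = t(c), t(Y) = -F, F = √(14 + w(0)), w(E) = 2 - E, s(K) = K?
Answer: -256591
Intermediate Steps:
F = 4 (F = √(14 + (2 - 1*0)) = √(14 + (2 + 0)) = √(14 + 2) = √16 = 4)
t(Y) = -4 (t(Y) = -1*4 = -4)
g(c, A) = -36 (g(c, A) = 9*(-4) = -36)
-256627 - g(-420, B(-19, s(-3))) = -256627 - 1*(-36) = -256627 + 36 = -256591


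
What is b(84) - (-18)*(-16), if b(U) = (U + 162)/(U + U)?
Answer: -8023/28 ≈ -286.54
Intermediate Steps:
b(U) = (162 + U)/(2*U) (b(U) = (162 + U)/((2*U)) = (162 + U)*(1/(2*U)) = (162 + U)/(2*U))
b(84) - (-18)*(-16) = (½)*(162 + 84)/84 - (-18)*(-16) = (½)*(1/84)*246 - 1*288 = 41/28 - 288 = -8023/28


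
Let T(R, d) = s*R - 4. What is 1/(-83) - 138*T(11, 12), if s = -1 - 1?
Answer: 297803/83 ≈ 3588.0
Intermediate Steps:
s = -2
T(R, d) = -4 - 2*R (T(R, d) = -2*R - 4 = -4 - 2*R)
1/(-83) - 138*T(11, 12) = 1/(-83) - 138*(-4 - 2*11) = -1/83 - 138*(-4 - 22) = -1/83 - 138*(-26) = -1/83 + 3588 = 297803/83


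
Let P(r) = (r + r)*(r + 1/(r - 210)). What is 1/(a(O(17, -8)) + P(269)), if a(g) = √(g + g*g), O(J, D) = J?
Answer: 251904512/36458421280655 - 10443*√34/72916842561310 ≈ 6.9085e-6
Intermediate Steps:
a(g) = √(g + g²)
P(r) = 2*r*(r + 1/(-210 + r)) (P(r) = (2*r)*(r + 1/(-210 + r)) = 2*r*(r + 1/(-210 + r)))
1/(a(O(17, -8)) + P(269)) = 1/(√(17*(1 + 17)) + 2*269*(1 + 269² - 210*269)/(-210 + 269)) = 1/(√(17*18) + 2*269*(1 + 72361 - 56490)/59) = 1/(√306 + 2*269*(1/59)*15872) = 1/(3*√34 + 8539136/59) = 1/(8539136/59 + 3*√34)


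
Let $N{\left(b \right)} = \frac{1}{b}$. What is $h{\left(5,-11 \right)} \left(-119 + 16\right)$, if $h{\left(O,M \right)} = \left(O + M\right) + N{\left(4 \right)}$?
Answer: $\frac{2369}{4} \approx 592.25$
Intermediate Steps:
$h{\left(O,M \right)} = \frac{1}{4} + M + O$ ($h{\left(O,M \right)} = \left(O + M\right) + \frac{1}{4} = \left(M + O\right) + \frac{1}{4} = \frac{1}{4} + M + O$)
$h{\left(5,-11 \right)} \left(-119 + 16\right) = \left(\frac{1}{4} - 11 + 5\right) \left(-119 + 16\right) = \left(- \frac{23}{4}\right) \left(-103\right) = \frac{2369}{4}$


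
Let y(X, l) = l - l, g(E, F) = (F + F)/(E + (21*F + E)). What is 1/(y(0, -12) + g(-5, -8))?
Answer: 89/8 ≈ 11.125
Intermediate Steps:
g(E, F) = 2*F/(2*E + 21*F) (g(E, F) = (2*F)/(E + (E + 21*F)) = (2*F)/(2*E + 21*F) = 2*F/(2*E + 21*F))
y(X, l) = 0
1/(y(0, -12) + g(-5, -8)) = 1/(0 + 2*(-8)/(2*(-5) + 21*(-8))) = 1/(0 + 2*(-8)/(-10 - 168)) = 1/(0 + 2*(-8)/(-178)) = 1/(0 + 2*(-8)*(-1/178)) = 1/(0 + 8/89) = 1/(8/89) = 89/8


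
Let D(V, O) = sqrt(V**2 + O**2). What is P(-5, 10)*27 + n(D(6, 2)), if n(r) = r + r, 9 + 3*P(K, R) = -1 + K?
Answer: -135 + 4*sqrt(10) ≈ -122.35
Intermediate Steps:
D(V, O) = sqrt(O**2 + V**2)
P(K, R) = -10/3 + K/3 (P(K, R) = -3 + (-1 + K)/3 = -3 + (-1/3 + K/3) = -10/3 + K/3)
n(r) = 2*r
P(-5, 10)*27 + n(D(6, 2)) = (-10/3 + (1/3)*(-5))*27 + 2*sqrt(2**2 + 6**2) = (-10/3 - 5/3)*27 + 2*sqrt(4 + 36) = -5*27 + 2*sqrt(40) = -135 + 2*(2*sqrt(10)) = -135 + 4*sqrt(10)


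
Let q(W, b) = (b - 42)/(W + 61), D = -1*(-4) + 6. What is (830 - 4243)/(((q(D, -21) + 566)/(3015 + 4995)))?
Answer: -1941007230/40123 ≈ -48376.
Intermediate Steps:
D = 10 (D = 4 + 6 = 10)
q(W, b) = (-42 + b)/(61 + W)
(830 - 4243)/(((q(D, -21) + 566)/(3015 + 4995))) = (830 - 4243)/((((-42 - 21)/(61 + 10) + 566)/(3015 + 4995))) = -3413*8010/(-63/71 + 566) = -3413/((40123/71)*(1/8010)) = -3413/40123/568710 = -3413*568710/40123 = -1941007230/40123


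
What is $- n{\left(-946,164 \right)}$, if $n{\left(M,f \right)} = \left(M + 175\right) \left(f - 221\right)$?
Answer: $-43947$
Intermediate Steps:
$n{\left(M,f \right)} = \left(-221 + f\right) \left(175 + M\right)$ ($n{\left(M,f \right)} = \left(175 + M\right) \left(-221 + f\right) = \left(-221 + f\right) \left(175 + M\right)$)
$- n{\left(-946,164 \right)} = - (-38675 - -209066 + 175 \cdot 164 - 155144) = - (-38675 + 209066 + 28700 - 155144) = \left(-1\right) 43947 = -43947$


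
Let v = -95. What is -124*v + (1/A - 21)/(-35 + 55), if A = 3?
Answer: 353369/30 ≈ 11779.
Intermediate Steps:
-124*v + (1/A - 21)/(-35 + 55) = -124*(-95) + (1/3 - 21)/(-35 + 55) = 11780 + (⅓ - 21)/20 = 11780 - 62/3*1/20 = 11780 - 31/30 = 353369/30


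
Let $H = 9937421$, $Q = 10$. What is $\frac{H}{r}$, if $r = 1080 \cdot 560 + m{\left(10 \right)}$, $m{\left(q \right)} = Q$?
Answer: $\frac{9937421}{604810} \approx 16.431$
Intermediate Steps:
$m{\left(q \right)} = 10$
$r = 604810$ ($r = 1080 \cdot 560 + 10 = 604800 + 10 = 604810$)
$\frac{H}{r} = \frac{9937421}{604810}$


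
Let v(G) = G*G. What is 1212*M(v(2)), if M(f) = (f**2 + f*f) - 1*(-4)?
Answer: 43632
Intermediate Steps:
v(G) = G**2
M(f) = 4 + 2*f**2 (M(f) = (f**2 + f**2) + 4 = 2*f**2 + 4 = 4 + 2*f**2)
1212*M(v(2)) = 1212*(4 + 2*(2**2)**2) = 1212*(4 + 2*4**2) = 1212*(4 + 2*16) = 1212*(4 + 32) = 1212*36 = 43632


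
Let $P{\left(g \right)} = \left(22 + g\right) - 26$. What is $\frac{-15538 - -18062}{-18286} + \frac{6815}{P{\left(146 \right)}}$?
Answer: $\frac{62130341}{1298306} \approx 47.855$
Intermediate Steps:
$P{\left(g \right)} = -4 + g$
$\frac{-15538 - -18062}{-18286} + \frac{6815}{P{\left(146 \right)}} = \frac{-15538 - -18062}{-18286} + \frac{6815}{-4 + 146} = \left(-15538 + 18062\right) \left(- \frac{1}{18286}\right) + \frac{6815}{142} = 2524 \left(- \frac{1}{18286}\right) + 6815 \cdot \frac{1}{142} = - \frac{1262}{9143} + \frac{6815}{142} = \frac{62130341}{1298306}$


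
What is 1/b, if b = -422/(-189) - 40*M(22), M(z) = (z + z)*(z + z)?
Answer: -189/14635738 ≈ -1.2914e-5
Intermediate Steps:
M(z) = 4*z² (M(z) = (2*z)*(2*z) = 4*z²)
b = -14635738/189 (b = -422/(-189) - 160*22² = -422*(-1/189) - 160*484 = 422/189 - 40*1936 = 422/189 - 77440 = -14635738/189 ≈ -77438.)
1/b = 1/(-14635738/189) = -189/14635738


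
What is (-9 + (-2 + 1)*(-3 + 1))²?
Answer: 49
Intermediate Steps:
(-9 + (-2 + 1)*(-3 + 1))² = (-9 - 1*(-2))² = (-9 + 2)² = (-7)² = 49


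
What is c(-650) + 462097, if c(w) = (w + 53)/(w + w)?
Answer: 600726697/1300 ≈ 4.6210e+5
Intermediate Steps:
c(w) = (53 + w)/(2*w) (c(w) = (53 + w)/((2*w)) = (53 + w)*(1/(2*w)) = (53 + w)/(2*w))
c(-650) + 462097 = (½)*(53 - 650)/(-650) + 462097 = (½)*(-1/650)*(-597) + 462097 = 597/1300 + 462097 = 600726697/1300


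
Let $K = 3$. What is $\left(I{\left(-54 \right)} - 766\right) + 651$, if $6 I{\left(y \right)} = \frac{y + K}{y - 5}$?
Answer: $- \frac{13553}{118} \approx -114.86$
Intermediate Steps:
$I{\left(y \right)} = \frac{3 + y}{6 \left(-5 + y\right)}$ ($I{\left(y \right)} = \frac{\left(y + 3\right) \frac{1}{y - 5}}{6} = \frac{\left(3 + y\right) \frac{1}{-5 + y}}{6} = \frac{\frac{1}{-5 + y} \left(3 + y\right)}{6} = \frac{3 + y}{6 \left(-5 + y\right)}$)
$\left(I{\left(-54 \right)} - 766\right) + 651 = \left(\frac{3 - 54}{6 \left(-5 - 54\right)} - 766\right) + 651 = \left(\frac{1}{6} \frac{1}{-59} \left(-51\right) - 766\right) + 651 = \left(\frac{1}{6} \left(- \frac{1}{59}\right) \left(-51\right) - 766\right) + 651 = \left(\frac{17}{118} - 766\right) + 651 = - \frac{90371}{118} + 651 = - \frac{13553}{118}$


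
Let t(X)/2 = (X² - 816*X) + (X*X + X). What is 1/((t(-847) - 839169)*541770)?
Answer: 1/1848019186290 ≈ 5.4112e-13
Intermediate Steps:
t(X) = -1630*X + 4*X² (t(X) = 2*((X² - 816*X) + (X*X + X)) = 2*((X² - 816*X) + (X² + X)) = 2*((X² - 816*X) + (X + X²)) = 2*(-815*X + 2*X²) = -1630*X + 4*X²)
1/((t(-847) - 839169)*541770) = 1/(2*(-847)*(-815 + 2*(-847)) - 839169*541770) = (1/541770)/(2*(-847)*(-815 - 1694) - 839169) = (1/541770)/(2*(-847)*(-2509) - 839169) = (1/541770)/(4250246 - 839169) = (1/541770)/3411077 = (1/3411077)*(1/541770) = 1/1848019186290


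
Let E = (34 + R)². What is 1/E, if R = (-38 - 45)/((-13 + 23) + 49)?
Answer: 3481/3697929 ≈ 0.00094134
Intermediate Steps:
R = -83/59 (R = -83/(10 + 49) = -83/59 ≈ -1.4068)
E = 3697929/3481 (E = (34 - 83/59)² = (1923/59)² = 3697929/3481 ≈ 1062.3)
1/E = 1/(3697929/3481) = 3481/3697929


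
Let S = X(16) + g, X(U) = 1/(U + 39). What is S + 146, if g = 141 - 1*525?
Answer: -13089/55 ≈ -237.98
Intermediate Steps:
X(U) = 1/(39 + U)
g = -384 (g = 141 - 525 = -384)
S = -21119/55 (S = 1/(39 + 16) - 384 = 1/55 - 384 = -21119/55 ≈ -383.98)
S + 146 = -21119/55 + 146 = -13089/55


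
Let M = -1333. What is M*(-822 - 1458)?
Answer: 3039240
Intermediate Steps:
M*(-822 - 1458) = -1333*(-822 - 1458) = -1333*(-2280) = 3039240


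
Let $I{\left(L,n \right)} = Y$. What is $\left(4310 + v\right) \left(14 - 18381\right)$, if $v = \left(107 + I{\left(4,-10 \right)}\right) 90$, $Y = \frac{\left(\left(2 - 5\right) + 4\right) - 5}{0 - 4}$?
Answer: $-257689010$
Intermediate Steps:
$Y = 1$ ($Y = \frac{\left(-3 + 4\right) - 5}{-4} = \left(1 - 5\right) \left(- \frac{1}{4}\right) = \left(-4\right) \left(- \frac{1}{4}\right) = 1$)
$I{\left(L,n \right)} = 1$
$v = 9720$ ($v = \left(107 + 1\right) 90 = 108 \cdot 90 = 9720$)
$\left(4310 + v\right) \left(14 - 18381\right) = \left(4310 + 9720\right) \left(14 - 18381\right) = 14030 \left(-18367\right) = -257689010$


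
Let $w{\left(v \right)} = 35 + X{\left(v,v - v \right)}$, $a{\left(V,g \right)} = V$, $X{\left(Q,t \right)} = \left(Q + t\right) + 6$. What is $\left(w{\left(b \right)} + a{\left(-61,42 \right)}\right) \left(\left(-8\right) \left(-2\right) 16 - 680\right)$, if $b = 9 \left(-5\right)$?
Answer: $27560$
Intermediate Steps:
$X{\left(Q,t \right)} = 6 + Q + t$
$b = -45$
$w{\left(v \right)} = 41 + v$ ($w{\left(v \right)} = 35 + \left(6 + v + \left(v - v\right)\right) = 35 + \left(6 + v + 0\right) = 35 + \left(6 + v\right) = 41 + v$)
$\left(w{\left(b \right)} + a{\left(-61,42 \right)}\right) \left(\left(-8\right) \left(-2\right) 16 - 680\right) = \left(\left(41 - 45\right) - 61\right) \left(\left(-8\right) \left(-2\right) 16 - 680\right) = \left(-4 - 61\right) \left(16 \cdot 16 - 680\right) = - 65 \left(256 - 680\right) = \left(-65\right) \left(-424\right) = 27560$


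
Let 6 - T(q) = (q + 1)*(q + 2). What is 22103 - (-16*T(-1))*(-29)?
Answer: 19319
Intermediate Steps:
T(q) = 6 - (1 + q)*(2 + q) (T(q) = 6 - (q + 1)*(q + 2) = 6 - (1 + q)*(2 + q))
22103 - (-16*T(-1))*(-29) = 22103 - (-16*(4 - 1*(-1)**2 - 3*(-1)))*(-29) = 22103 - (-16*(4 - 1*1 + 3))*(-29) = 22103 - (-16*(4 - 1 + 3))*(-29) = 22103 - (-16*6)*(-29) = 22103 - (-96)*(-29) = 22103 - 1*2784 = 22103 - 2784 = 19319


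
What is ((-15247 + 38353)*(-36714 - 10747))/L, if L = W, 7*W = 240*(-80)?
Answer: 1279406177/3200 ≈ 3.9981e+5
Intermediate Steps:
W = -19200/7 (W = (240*(-80))/7 = (⅐)*(-19200) = -19200/7 ≈ -2742.9)
L = -19200/7 ≈ -2742.9
((-15247 + 38353)*(-36714 - 10747))/L = ((-15247 + 38353)*(-36714 - 10747))/(-19200/7) = (23106*(-47461))*(-7/19200) = -1096633866*(-7/19200) = 1279406177/3200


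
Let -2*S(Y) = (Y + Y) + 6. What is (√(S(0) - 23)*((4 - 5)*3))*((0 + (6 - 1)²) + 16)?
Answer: -123*I*√26 ≈ -627.18*I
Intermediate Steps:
S(Y) = -3 - Y (S(Y) = -((Y + Y) + 6)/2 = -(2*Y + 6)/2 = -(6 + 2*Y)/2 = -3 - Y)
(√(S(0) - 23)*((4 - 5)*3))*((0 + (6 - 1)²) + 16) = (√((-3 - 1*0) - 23)*((4 - 5)*3))*((0 + (6 - 1)²) + 16) = (√((-3 + 0) - 23)*(-1*3))*((0 + 5²) + 16) = (√(-3 - 23)*(-3))*((0 + 25) + 16) = (√(-26)*(-3))*(25 + 16) = ((I*√26)*(-3))*41 = -3*I*√26*41 = -123*I*√26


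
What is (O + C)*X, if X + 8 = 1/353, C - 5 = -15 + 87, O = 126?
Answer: -573069/353 ≈ -1623.4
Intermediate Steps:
C = 77 (C = 5 + (-15 + 87) = 5 + 72 = 77)
X = -2823/353 (X = -8 + 1/353 = -2823/353 ≈ -7.9972)
(O + C)*X = (126 + 77)*(-2823/353) = 203*(-2823/353) = -573069/353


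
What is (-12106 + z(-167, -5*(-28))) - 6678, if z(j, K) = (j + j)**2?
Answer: 92772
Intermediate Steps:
z(j, K) = 4*j**2 (z(j, K) = (2*j)**2 = 4*j**2)
(-12106 + z(-167, -5*(-28))) - 6678 = (-12106 + 4*(-167)**2) - 6678 = (-12106 + 4*27889) - 6678 = (-12106 + 111556) - 6678 = 99450 - 6678 = 92772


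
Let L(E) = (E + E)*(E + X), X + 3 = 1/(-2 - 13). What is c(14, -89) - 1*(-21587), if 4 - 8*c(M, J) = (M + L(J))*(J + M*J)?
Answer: 2758649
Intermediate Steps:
X = -46/15 (X = -3 + 1/(-2 - 13) = -3 + 1/(-15) = -3 - 1/15 = -46/15 ≈ -3.0667)
L(E) = 2*E*(-46/15 + E) (L(E) = (E + E)*(E - 46/15) = (2*E)*(-46/15 + E) = 2*E*(-46/15 + E))
c(M, J) = ½ - (J + J*M)*(M + 2*J*(-46 + 15*J)/15)/8 (c(M, J) = ½ - (M + 2*J*(-46 + 15*J)/15)*(J + M*J)/8 = ½ - (M + 2*J*(-46 + 15*J)/15)*(J + J*M)/8 = ½ - (J + J*M)*(M + 2*J*(-46 + 15*J)/15)/8)
c(14, -89) - 1*(-21587) = (½ - ⅛*(-89)*14 - ⅛*(-89)*14² - 1/60*(-89)²*(-46 + 15*(-89)) - 1/60*14*(-89)²*(-46 + 15*(-89))) - 1*(-21587) = (½ + 623/4 - ⅛*(-89)*196 - 1/60*7921*(-46 - 1335) - 1/60*14*7921*(-46 - 1335)) + 21587 = (½ + 623/4 + 4361/2 - 1/60*7921*(-1381) - 1/60*14*7921*(-1381)) + 21587 = (½ + 623/4 + 4361/2 + 10938901/60 + 76572307/30) + 21587 = 2737062 + 21587 = 2758649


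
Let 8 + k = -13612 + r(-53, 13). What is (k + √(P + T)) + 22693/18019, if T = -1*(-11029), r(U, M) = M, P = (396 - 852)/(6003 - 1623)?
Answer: -245161840/18019 + 3*√163258295/365 ≈ -13501.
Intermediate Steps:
P = -38/365 (P = -456/4380 = -456*1/4380 = -38/365 ≈ -0.10411)
T = 11029
k = -13607 (k = -8 + (-13612 + 13) = -8 - 13599 = -13607)
(k + √(P + T)) + 22693/18019 = (-13607 + √(-38/365 + 11029)) + 22693/18019 = (-13607 + √(4025547/365)) + 22693*(1/18019) = (-13607 + 3*√163258295/365) + 22693/18019 = -245161840/18019 + 3*√163258295/365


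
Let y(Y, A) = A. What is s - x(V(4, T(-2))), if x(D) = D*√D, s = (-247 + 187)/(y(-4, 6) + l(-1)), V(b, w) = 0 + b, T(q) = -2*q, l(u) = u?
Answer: -20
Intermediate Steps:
V(b, w) = b
s = -12 (s = (-247 + 187)/(6 - 1) = -60/5 = -60*⅕ = -12)
x(D) = D^(3/2)
s - x(V(4, T(-2))) = -12 - 4^(3/2) = -12 - 1*8 = -12 - 8 = -20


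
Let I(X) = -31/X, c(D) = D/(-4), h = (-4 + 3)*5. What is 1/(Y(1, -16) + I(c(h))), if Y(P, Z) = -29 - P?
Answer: -5/274 ≈ -0.018248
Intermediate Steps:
h = -5 (h = -1*5 = -5)
c(D) = -D/4 (c(D) = D*(-¼) = -D/4)
1/(Y(1, -16) + I(c(h))) = 1/((-29 - 1*1) - 31/((-¼*(-5)))) = 1/((-29 - 1) - 31/5/4) = 1/(-30 - 31*⅘) = 1/(-30 - 124/5) = 1/(-274/5) = -5/274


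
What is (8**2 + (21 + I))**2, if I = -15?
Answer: 4900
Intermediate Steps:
(8**2 + (21 + I))**2 = (8**2 + (21 - 15))**2 = (64 + 6)**2 = 70**2 = 4900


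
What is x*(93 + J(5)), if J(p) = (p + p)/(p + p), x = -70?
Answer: -6580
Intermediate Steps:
J(p) = 1 (J(p) = (2*p)/((2*p)) = (2*p)*(1/(2*p)) = 1)
x*(93 + J(5)) = -70*(93 + 1) = -70*94 = -6580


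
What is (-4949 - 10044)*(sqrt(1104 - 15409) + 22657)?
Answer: -339696401 - 14993*I*sqrt(14305) ≈ -3.397e+8 - 1.7932e+6*I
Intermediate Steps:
(-4949 - 10044)*(sqrt(1104 - 15409) + 22657) = -14993*(sqrt(-14305) + 22657) = -14993*(I*sqrt(14305) + 22657) = -14993*(22657 + I*sqrt(14305)) = -339696401 - 14993*I*sqrt(14305)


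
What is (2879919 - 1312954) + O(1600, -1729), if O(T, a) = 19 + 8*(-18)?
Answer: 1566840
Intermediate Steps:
O(T, a) = -125 (O(T, a) = 19 - 144 = -125)
(2879919 - 1312954) + O(1600, -1729) = (2879919 - 1312954) - 125 = 1566965 - 125 = 1566840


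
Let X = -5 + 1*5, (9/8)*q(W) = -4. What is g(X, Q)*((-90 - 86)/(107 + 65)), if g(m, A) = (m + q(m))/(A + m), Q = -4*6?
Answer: -176/1161 ≈ -0.15159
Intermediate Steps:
q(W) = -32/9 (q(W) = (8/9)*(-4) = -32/9)
Q = -24
X = 0 (X = -5 + 5 = 0)
g(m, A) = (-32/9 + m)/(A + m) (g(m, A) = (m - 32/9)/(A + m) = (-32/9 + m)/(A + m))
g(X, Q)*((-90 - 86)/(107 + 65)) = ((-32/9 + 0)/(-24 + 0))*((-90 - 86)/(107 + 65)) = (-32/9/(-24))*(-176/172) = (-1/24*(-32/9))*(-176*1/172) = (4/27)*(-44/43) = -176/1161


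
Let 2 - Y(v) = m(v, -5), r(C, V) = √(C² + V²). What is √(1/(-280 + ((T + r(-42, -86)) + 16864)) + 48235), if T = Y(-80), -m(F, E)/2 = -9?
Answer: √(1598314962 + 192940*√2290)/(2*√(8284 + √2290)) ≈ 219.62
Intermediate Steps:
m(F, E) = 18 (m(F, E) = -2*(-9) = 18)
Y(v) = -16 (Y(v) = 2 - 1*18 = 2 - 18 = -16)
T = -16
√(1/(-280 + ((T + r(-42, -86)) + 16864)) + 48235) = √(1/(-280 + ((-16 + √((-42)² + (-86)²)) + 16864)) + 48235) = √(1/(-280 + ((-16 + √(1764 + 7396)) + 16864)) + 48235) = √(1/(-280 + ((-16 + √9160) + 16864)) + 48235) = √(1/(-280 + ((-16 + 2*√2290) + 16864)) + 48235) = √(1/(-280 + (16848 + 2*√2290)) + 48235) = √(1/(16568 + 2*√2290) + 48235) = √(48235 + 1/(16568 + 2*√2290))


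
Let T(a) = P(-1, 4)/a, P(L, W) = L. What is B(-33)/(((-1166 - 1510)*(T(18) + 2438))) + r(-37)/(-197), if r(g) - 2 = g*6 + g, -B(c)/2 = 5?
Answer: 2514981568/1927824073 ≈ 1.3046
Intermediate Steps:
B(c) = -10 (B(c) = -2*5 = -10)
r(g) = 2 + 7*g (r(g) = 2 + (g*6 + g) = 2 + (6*g + g) = 2 + 7*g)
T(a) = -1/a
B(-33)/(((-1166 - 1510)*(T(18) + 2438))) + r(-37)/(-197) = -10*1/((-1166 - 1510)*(-1/18 + 2438)) + (2 + 7*(-37))/(-197) = -10*(-1/(2676*(-1*1/18 + 2438))) + (2 - 259)*(-1/197) = -10*(-1/(2676*(-1/18 + 2438))) - 257*(-1/197) = -10/((-2676*43883/18)) + 257/197 = -10/(-19571818/3) + 257/197 = -10*(-3/19571818) + 257/197 = 15/9785909 + 257/197 = 2514981568/1927824073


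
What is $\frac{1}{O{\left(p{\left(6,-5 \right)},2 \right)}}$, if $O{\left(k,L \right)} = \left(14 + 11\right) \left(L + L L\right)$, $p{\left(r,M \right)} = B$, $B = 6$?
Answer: $\frac{1}{150} \approx 0.0066667$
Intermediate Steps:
$p{\left(r,M \right)} = 6$
$O{\left(k,L \right)} = 25 L + 25 L^{2}$ ($O{\left(k,L \right)} = 25 \left(L + L^{2}\right) = 25 L + 25 L^{2}$)
$\frac{1}{O{\left(p{\left(6,-5 \right)},2 \right)}} = \frac{1}{25 \cdot 2 \left(1 + 2\right)} = \frac{1}{25 \cdot 2 \cdot 3} = \frac{1}{150}$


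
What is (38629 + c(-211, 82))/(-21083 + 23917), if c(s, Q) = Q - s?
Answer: 1497/109 ≈ 13.734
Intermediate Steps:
(38629 + c(-211, 82))/(-21083 + 23917) = (38629 + (82 - 1*(-211)))/(-21083 + 23917) = (38629 + (82 + 211))/2834 = (38629 + 293)*(1/2834) = 38922*(1/2834) = 1497/109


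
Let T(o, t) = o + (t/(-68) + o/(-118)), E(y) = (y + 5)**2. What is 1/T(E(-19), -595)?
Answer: 236/47929 ≈ 0.0049239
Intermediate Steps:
E(y) = (5 + y)**2
T(o, t) = -t/68 + 117*o/118 (T(o, t) = o + (t*(-1/68) + o*(-1/118)) = o + (-t/68 - o/118) = -t/68 + 117*o/118)
1/T(E(-19), -595) = 1/(-1/68*(-595) + 117*(5 - 19)**2/118) = 1/(35/4 + (117/118)*(-14)**2) = 1/(35/4 + (117/118)*196) = 1/(35/4 + 11466/59) = 1/(47929/236) = 236/47929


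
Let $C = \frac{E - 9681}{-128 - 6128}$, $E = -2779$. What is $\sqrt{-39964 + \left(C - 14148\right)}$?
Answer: $\frac{3 i \sqrt{3676618747}}{782} \approx 232.62 i$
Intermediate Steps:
$C = \frac{3115}{1564}$ ($C = \frac{-2779 - 9681}{-128 - 6128} = - \frac{12460}{-6256} = \left(-12460\right) \left(- \frac{1}{6256}\right) = \frac{3115}{1564} \approx 1.9917$)
$\sqrt{-39964 + \left(C - 14148\right)} = \sqrt{-39964 + \left(\frac{3115}{1564} - 14148\right)} = \sqrt{-39964 - \frac{22124357}{1564}} = \sqrt{- \frac{84628053}{1564}} = \frac{3 i \sqrt{3676618747}}{782}$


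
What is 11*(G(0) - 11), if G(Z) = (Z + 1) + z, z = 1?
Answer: -99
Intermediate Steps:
G(Z) = 2 + Z (G(Z) = (Z + 1) + 1 = (1 + Z) + 1 = 2 + Z)
11*(G(0) - 11) = 11*((2 + 0) - 11) = 11*(2 - 11) = 11*(-9) = -99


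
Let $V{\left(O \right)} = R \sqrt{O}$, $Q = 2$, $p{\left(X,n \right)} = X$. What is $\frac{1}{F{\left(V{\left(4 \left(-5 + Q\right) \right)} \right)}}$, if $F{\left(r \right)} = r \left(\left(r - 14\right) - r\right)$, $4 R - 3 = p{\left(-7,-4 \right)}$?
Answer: $- \frac{i \sqrt{3}}{84} \approx - 0.02062 i$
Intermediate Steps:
$R = -1$ ($R = \frac{3}{4} + \frac{1}{4} \left(-7\right) = \frac{3}{4} - \frac{7}{4} = -1$)
$V{\left(O \right)} = - \sqrt{O}$
$F{\left(r \right)} = - 14 r$ ($F{\left(r \right)} = r \left(\left(r - 14\right) - r\right) = r \left(\left(-14 + r\right) - r\right) = r \left(-14\right) = - 14 r$)
$\frac{1}{F{\left(V{\left(4 \left(-5 + Q\right) \right)} \right)}} = \frac{1}{\left(-14\right) \left(- \sqrt{4 \left(-5 + 2\right)}\right)} = \frac{1}{\left(-14\right) \left(- \sqrt{4 \left(-3\right)}\right)} = \frac{1}{\left(-14\right) \left(- \sqrt{-12}\right)} = \frac{1}{\left(-14\right) \left(- 2 i \sqrt{3}\right)} = \frac{1}{28 i \sqrt{3}} = - \frac{i \sqrt{3}}{84}$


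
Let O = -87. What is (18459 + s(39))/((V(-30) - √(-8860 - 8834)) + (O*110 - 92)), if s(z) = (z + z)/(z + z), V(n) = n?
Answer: -89457160/46976279 + 27690*I*√1966/46976279 ≈ -1.9043 + 0.026136*I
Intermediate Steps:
s(z) = 1 (s(z) = (2*z)/((2*z)) = (2*z)*(1/(2*z)) = 1)
(18459 + s(39))/((V(-30) - √(-8860 - 8834)) + (O*110 - 92)) = (18459 + 1)/((-30 - √(-8860 - 8834)) + (-87*110 - 92)) = 18460/((-30 - √(-17694)) + (-9570 - 92)) = 18460/((-30 - 3*I*√1966) - 9662) = 18460/(-9692 - 3*I*√1966)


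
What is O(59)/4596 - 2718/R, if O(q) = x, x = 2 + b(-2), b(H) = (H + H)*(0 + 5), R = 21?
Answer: -694017/5362 ≈ -129.43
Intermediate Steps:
b(H) = 10*H (b(H) = (2*H)*5 = 10*H)
x = -18 (x = 2 + 10*(-2) = 2 - 20 = -18)
O(q) = -18
O(59)/4596 - 2718/R = -18/4596 - 2718/21 = -18*1/4596 - 2718*1/21 = -3/766 - 906/7 = -694017/5362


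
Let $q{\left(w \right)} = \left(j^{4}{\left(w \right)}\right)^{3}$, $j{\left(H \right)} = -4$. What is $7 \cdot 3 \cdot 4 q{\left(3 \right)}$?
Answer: $1409286144$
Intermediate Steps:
$q{\left(w \right)} = 16777216$ ($q{\left(w \right)} = \left(\left(-4\right)^{4}\right)^{3} = 256^{3} = 16777216$)
$7 \cdot 3 \cdot 4 q{\left(3 \right)} = 7 \cdot 3 \cdot 4 \cdot 16777216 = 7 \cdot 12 \cdot 16777216 = 7 \cdot 201326592 = 1409286144$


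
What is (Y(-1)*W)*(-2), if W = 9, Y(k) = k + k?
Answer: 36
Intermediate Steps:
Y(k) = 2*k
(Y(-1)*W)*(-2) = ((2*(-1))*9)*(-2) = -2*9*(-2) = -18*(-2) = 36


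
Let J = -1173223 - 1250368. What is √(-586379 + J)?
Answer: I*√3009970 ≈ 1734.9*I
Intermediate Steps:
J = -2423591
√(-586379 + J) = √(-586379 - 2423591) = √(-3009970) = I*√3009970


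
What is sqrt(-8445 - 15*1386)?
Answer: I*sqrt(29235) ≈ 170.98*I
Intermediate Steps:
sqrt(-8445 - 15*1386) = sqrt(-8445 - 20790) = sqrt(-29235) = I*sqrt(29235)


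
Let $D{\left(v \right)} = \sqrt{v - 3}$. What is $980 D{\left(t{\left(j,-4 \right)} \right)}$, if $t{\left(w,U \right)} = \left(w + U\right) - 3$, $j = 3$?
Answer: $980 i \sqrt{7} \approx 2592.8 i$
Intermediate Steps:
$t{\left(w,U \right)} = -3 + U + w$ ($t{\left(w,U \right)} = \left(U + w\right) - 3 = -3 + U + w$)
$D{\left(v \right)} = \sqrt{-3 + v}$
$980 D{\left(t{\left(j,-4 \right)} \right)} = 980 \sqrt{-3 - 4} = 980 \sqrt{-7} = 980 i \sqrt{7}$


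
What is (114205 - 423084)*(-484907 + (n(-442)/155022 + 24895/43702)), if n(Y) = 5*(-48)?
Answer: 169117957635627948457/1129128574 ≈ 1.4978e+11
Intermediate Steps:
n(Y) = -240
(114205 - 423084)*(-484907 + (n(-442)/155022 + 24895/43702)) = (114205 - 423084)*(-484907 + (-240/155022 + 24895/43702)) = -308879*(-484907 + (-240*1/155022 + 24895*(1/43702))) = -308879*(-484907 + (-40/25837 + 24895/43702)) = -308879*(-484907 + 641464035/1129128574) = -308879*(-547521707968583/1129128574) = 169117957635627948457/1129128574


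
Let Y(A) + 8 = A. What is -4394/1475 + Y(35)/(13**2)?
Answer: -702761/249275 ≈ -2.8192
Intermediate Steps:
Y(A) = -8 + A
-4394/1475 + Y(35)/(13**2) = -4394/1475 + (-8 + 35)/(13**2) = -4394*1/1475 + 27/169 = -4394/1475 + 27*(1/169) = -4394/1475 + 27/169 = -702761/249275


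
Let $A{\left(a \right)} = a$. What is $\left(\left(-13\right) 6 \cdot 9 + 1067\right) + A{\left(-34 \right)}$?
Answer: $331$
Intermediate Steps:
$\left(\left(-13\right) 6 \cdot 9 + 1067\right) + A{\left(-34 \right)} = \left(\left(-13\right) 6 \cdot 9 + 1067\right) - 34 = \left(\left(-78\right) 9 + 1067\right) - 34 = \left(-702 + 1067\right) - 34 = 365 - 34 = 331$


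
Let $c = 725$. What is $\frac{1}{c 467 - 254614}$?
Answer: $\frac{1}{83961} \approx 1.191 \cdot 10^{-5}$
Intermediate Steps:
$\frac{1}{c 467 - 254614} = \frac{1}{725 \cdot 467 - 254614} = \frac{1}{338575 - 254614} = \frac{1}{83961}$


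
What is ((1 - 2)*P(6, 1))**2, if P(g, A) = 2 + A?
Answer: 9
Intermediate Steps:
((1 - 2)*P(6, 1))**2 = ((1 - 2)*(2 + 1))**2 = (-1*3)**2 = (-3)**2 = 9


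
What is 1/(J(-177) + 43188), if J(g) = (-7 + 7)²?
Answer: 1/43188 ≈ 2.3155e-5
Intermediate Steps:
J(g) = 0 (J(g) = 0² = 0)
1/(J(-177) + 43188) = 1/(0 + 43188) = 1/43188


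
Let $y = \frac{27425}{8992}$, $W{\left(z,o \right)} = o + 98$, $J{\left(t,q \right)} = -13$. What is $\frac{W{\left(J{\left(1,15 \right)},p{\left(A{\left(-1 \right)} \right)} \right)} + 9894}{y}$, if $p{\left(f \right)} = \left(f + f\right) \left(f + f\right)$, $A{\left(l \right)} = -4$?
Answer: $\frac{90423552}{27425} \approx 3297.1$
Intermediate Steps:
$p{\left(f \right)} = 4 f^{2}$ ($p{\left(f \right)} = 2 f 2 f = 4 f^{2}$)
$W{\left(z,o \right)} = 98 + o$
$y = \frac{27425}{8992}$ ($y = 27425 \cdot \frac{1}{8992} = \frac{27425}{8992} \approx 3.0499$)
$\frac{W{\left(J{\left(1,15 \right)},p{\left(A{\left(-1 \right)} \right)} \right)} + 9894}{y} = \frac{\left(98 + 4 \left(-4\right)^{2}\right) + 9894}{\frac{27425}{8992}} = \left(\left(98 + 4 \cdot 16\right) + 9894\right) \frac{8992}{27425} = \left(\left(98 + 64\right) + 9894\right) \frac{8992}{27425} = \left(162 + 9894\right) \frac{8992}{27425} = 10056 \cdot \frac{8992}{27425} = \frac{90423552}{27425}$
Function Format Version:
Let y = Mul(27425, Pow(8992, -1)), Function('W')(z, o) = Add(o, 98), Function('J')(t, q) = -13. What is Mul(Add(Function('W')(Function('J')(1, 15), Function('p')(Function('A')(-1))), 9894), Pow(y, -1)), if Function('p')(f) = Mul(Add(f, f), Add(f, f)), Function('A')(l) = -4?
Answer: Rational(90423552, 27425) ≈ 3297.1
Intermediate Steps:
Function('p')(f) = Mul(4, Pow(f, 2)) (Function('p')(f) = Mul(Mul(2, f), Mul(2, f)) = Mul(4, Pow(f, 2)))
Function('W')(z, o) = Add(98, o)
y = Rational(27425, 8992) (y = Mul(27425, Rational(1, 8992)) = Rational(27425, 8992) ≈ 3.0499)
Mul(Add(Function('W')(Function('J')(1, 15), Function('p')(Function('A')(-1))), 9894), Pow(y, -1)) = Mul(Add(Add(98, Mul(4, Pow(-4, 2))), 9894), Pow(Rational(27425, 8992), -1)) = Mul(Add(Add(98, Mul(4, 16)), 9894), Rational(8992, 27425)) = Mul(Add(Add(98, 64), 9894), Rational(8992, 27425)) = Mul(Add(162, 9894), Rational(8992, 27425)) = Mul(10056, Rational(8992, 27425)) = Rational(90423552, 27425)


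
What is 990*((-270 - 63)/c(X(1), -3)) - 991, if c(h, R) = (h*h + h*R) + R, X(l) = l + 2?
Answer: 108899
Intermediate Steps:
X(l) = 2 + l
c(h, R) = R + h² + R*h (c(h, R) = (h² + R*h) + R = R + h² + R*h)
990*((-270 - 63)/c(X(1), -3)) - 991 = 990*((-270 - 63)/(-3 + (2 + 1)² - 3*(2 + 1))) - 991 = 990*(-333/(-3 + 3² - 3*3)) - 991 = 990*(-333/(-3 + 9 - 9)) - 991 = 990*(-333/(-3)) - 991 = 990*(-333*(-⅓)) - 991 = 990*111 - 991 = 109890 - 991 = 108899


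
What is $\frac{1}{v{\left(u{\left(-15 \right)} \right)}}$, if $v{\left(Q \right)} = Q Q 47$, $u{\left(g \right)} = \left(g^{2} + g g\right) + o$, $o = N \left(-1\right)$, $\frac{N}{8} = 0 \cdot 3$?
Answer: $\frac{1}{9517500} \approx 1.0507 \cdot 10^{-7}$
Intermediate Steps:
$N = 0$ ($N = 8 \cdot 0 \cdot 3 = 8 \cdot 0 = 0$)
$o = 0$ ($o = 0 \left(-1\right) = 0$)
$u{\left(g \right)} = 2 g^{2}$ ($u{\left(g \right)} = \left(g^{2} + g g\right) + 0 = \left(g^{2} + g^{2}\right) + 0 = 2 g^{2} + 0 = 2 g^{2}$)
$v{\left(Q \right)} = 47 Q^{2}$ ($v{\left(Q \right)} = Q^{2} \cdot 47 = 47 Q^{2}$)
$\frac{1}{v{\left(u{\left(-15 \right)} \right)}} = \frac{1}{47 \left(2 \left(-15\right)^{2}\right)^{2}} = \frac{1}{47 \left(2 \cdot 225\right)^{2}} = \frac{1}{47 \cdot 450^{2}} = \frac{1}{47 \cdot 202500} = \frac{1}{9517500}$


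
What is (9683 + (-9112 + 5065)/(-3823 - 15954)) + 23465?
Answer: 655572043/19777 ≈ 33148.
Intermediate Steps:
(9683 + (-9112 + 5065)/(-3823 - 15954)) + 23465 = (9683 - 4047/(-19777)) + 23465 = (9683 - 4047*(-1/19777)) + 23465 = (9683 + 4047/19777) + 23465 = 191504738/19777 + 23465 = 655572043/19777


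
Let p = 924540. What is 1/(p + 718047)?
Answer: 1/1642587 ≈ 6.0880e-7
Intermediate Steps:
1/(p + 718047) = 1/(924540 + 718047) = 1/1642587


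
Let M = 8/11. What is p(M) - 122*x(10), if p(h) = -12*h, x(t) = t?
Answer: -13516/11 ≈ -1228.7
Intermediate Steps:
M = 8/11 (M = 8*(1/11) = 8/11 ≈ 0.72727)
p(M) - 122*x(10) = -12*8/11 - 122*10 = -96/11 - 1220 = -13516/11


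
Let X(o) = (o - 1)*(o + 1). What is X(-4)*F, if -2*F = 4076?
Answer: -30570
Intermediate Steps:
F = -2038 (F = -½*4076 = -2038)
X(o) = (1 + o)*(-1 + o) (X(o) = (-1 + o)*(1 + o) = (1 + o)*(-1 + o))
X(-4)*F = (-1 + (-4)²)*(-2038) = (-1 + 16)*(-2038) = 15*(-2038) = -30570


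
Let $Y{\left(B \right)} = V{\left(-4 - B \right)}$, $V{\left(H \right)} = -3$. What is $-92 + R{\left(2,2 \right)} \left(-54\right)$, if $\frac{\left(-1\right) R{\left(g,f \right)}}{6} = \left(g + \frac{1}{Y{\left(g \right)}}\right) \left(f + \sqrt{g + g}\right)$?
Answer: $2068$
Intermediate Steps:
$Y{\left(B \right)} = -3$
$R{\left(g,f \right)} = - 6 \left(- \frac{1}{3} + g\right) \left(f + \sqrt{2} \sqrt{g}\right)$ ($R{\left(g,f \right)} = - 6 \left(g + \frac{1}{-3}\right) \left(f + \sqrt{g + g}\right) = - 6 \left(g - \frac{1}{3}\right) \left(f + \sqrt{2 g}\right) = - 6 \left(- \frac{1}{3} + g\right) \left(f + \sqrt{2} \sqrt{g}\right)$)
$-92 + R{\left(2,2 \right)} \left(-54\right) = -92 + \left(2 \cdot 2 - 12 \cdot 2 - 6 \sqrt{2} \cdot 2^{\frac{3}{2}} + 2 \sqrt{2} \sqrt{2}\right) \left(-54\right) = -92 + \left(4 - 24 - 6 \sqrt{2} \cdot 2 \sqrt{2} + 4\right) \left(-54\right) = -92 + \left(4 - 24 - 24 + 4\right) \left(-54\right) = -92 - -2160 = -92 + 2160 = 2068$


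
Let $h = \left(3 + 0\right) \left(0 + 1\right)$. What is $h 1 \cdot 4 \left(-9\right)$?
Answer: $-108$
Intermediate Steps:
$h = 3$ ($h = 3 \cdot 1 = 3$)
$h 1 \cdot 4 \left(-9\right) = 3 \cdot 1 \cdot 4 \left(-9\right) = 3 \cdot 4 \left(-9\right) = 12 \left(-9\right) = -108$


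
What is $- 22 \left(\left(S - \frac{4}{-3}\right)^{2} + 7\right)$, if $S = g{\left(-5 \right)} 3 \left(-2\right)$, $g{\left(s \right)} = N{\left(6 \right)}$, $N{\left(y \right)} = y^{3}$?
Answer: $- \frac{331881418}{9} \approx -3.6876 \cdot 10^{7}$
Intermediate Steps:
$g{\left(s \right)} = 216$ ($g{\left(s \right)} = 6^{3} = 216$)
$S = -1296$ ($S = 216 \cdot 3 \left(-2\right) = 648 \left(-2\right) = -1296$)
$- 22 \left(\left(S - \frac{4}{-3}\right)^{2} + 7\right) = - 22 \left(\left(-1296 - \frac{4}{-3}\right)^{2} + 7\right) = - 22 \left(\left(-1296 - - \frac{4}{3}\right)^{2} + 7\right) = - 22 \left(\left(-1296 + \frac{4}{3}\right)^{2} + 7\right) = - 22 \left(\left(- \frac{3884}{3}\right)^{2} + 7\right) = - 22 \left(\frac{15085456}{9} + 7\right) = \left(-22\right) \frac{15085519}{9} = - \frac{331881418}{9}$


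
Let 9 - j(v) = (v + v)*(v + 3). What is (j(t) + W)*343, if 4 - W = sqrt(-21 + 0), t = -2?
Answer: 5831 - 343*I*sqrt(21) ≈ 5831.0 - 1571.8*I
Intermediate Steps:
W = 4 - I*sqrt(21) (W = 4 - sqrt(-21 + 0) = 4 - sqrt(-21) = 4 - I*sqrt(21) ≈ 4.0 - 4.5826*I)
j(v) = 9 - 2*v*(3 + v) (j(v) = 9 - (v + v)*(v + 3) = 9 - 2*v*(3 + v))
(j(t) + W)*343 = ((9 - 6*(-2) - 2*(-2)**2) + (4 - I*sqrt(21)))*343 = ((9 + 12 - 2*4) + (4 - I*sqrt(21)))*343 = ((9 + 12 - 8) + (4 - I*sqrt(21)))*343 = (13 + (4 - I*sqrt(21)))*343 = (17 - I*sqrt(21))*343 = 5831 - 343*I*sqrt(21)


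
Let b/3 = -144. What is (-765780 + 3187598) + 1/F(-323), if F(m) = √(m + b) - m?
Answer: 254494323035/105084 - I*√755/105084 ≈ 2.4218e+6 - 0.00026148*I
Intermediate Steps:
b = -432 (b = 3*(-144) = -432)
F(m) = √(-432 + m) - m (F(m) = √(m - 432) - m = √(-432 + m) - m)
(-765780 + 3187598) + 1/F(-323) = (-765780 + 3187598) + 1/(√(-432 - 323) - 1*(-323)) = 2421818 + 1/(√(-755) + 323) = 2421818 + 1/(I*√755 + 323) = 2421818 + 1/(323 + I*√755)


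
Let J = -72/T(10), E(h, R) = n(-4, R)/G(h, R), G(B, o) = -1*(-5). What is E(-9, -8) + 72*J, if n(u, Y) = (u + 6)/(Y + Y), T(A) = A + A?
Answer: -10369/40 ≈ -259.23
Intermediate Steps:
G(B, o) = 5
T(A) = 2*A
n(u, Y) = (6 + u)/(2*Y) (n(u, Y) = (6 + u)/((2*Y)) = (6 + u)*(1/(2*Y)) = (6 + u)/(2*Y))
E(h, R) = 1/(5*R) (E(h, R) = ((6 - 4)/(2*R))/5 = ((1/2)*2/R)*(1/5) = (1/5)/R = 1/(5*R))
J = -18/5 (J = -72/(2*10) = -72/20 = -72*1/20 = -18/5 ≈ -3.6000)
E(-9, -8) + 72*J = (1/5)/(-8) + 72*(-18/5) = (1/5)*(-1/8) - 1296/5 = -1/40 - 1296/5 = -10369/40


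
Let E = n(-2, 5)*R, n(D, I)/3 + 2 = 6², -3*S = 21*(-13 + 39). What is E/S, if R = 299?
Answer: -1173/7 ≈ -167.57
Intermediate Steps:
S = -182 (S = -7*(-13 + 39) = -7*26 = -⅓*546 = -182)
n(D, I) = 102 (n(D, I) = -6 + 3*6² = -6 + 3*36 = -6 + 108 = 102)
E = 30498 (E = 102*299 = 30498)
E/S = 30498/(-182) = 30498*(-1/182) = -1173/7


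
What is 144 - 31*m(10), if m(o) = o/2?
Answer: -11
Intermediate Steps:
m(o) = o/2 (m(o) = o*(½) = o/2)
144 - 31*m(10) = 144 - 31*10/2 = 144 - 31*5 = 144 - 155 = -11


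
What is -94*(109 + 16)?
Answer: -11750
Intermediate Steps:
-94*(109 + 16) = -94*125 = -11750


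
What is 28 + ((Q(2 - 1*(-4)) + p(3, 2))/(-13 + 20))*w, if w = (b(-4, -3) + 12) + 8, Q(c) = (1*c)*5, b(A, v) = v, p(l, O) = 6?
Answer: 808/7 ≈ 115.43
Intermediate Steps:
Q(c) = 5*c (Q(c) = c*5 = 5*c)
w = 17 (w = (-3 + 12) + 8 = 9 + 8 = 17)
28 + ((Q(2 - 1*(-4)) + p(3, 2))/(-13 + 20))*w = 28 + ((5*(2 - 1*(-4)) + 6)/(-13 + 20))*17 = 28 + ((5*(2 + 4) + 6)/7)*17 = 28 + ((5*6 + 6)*(⅐))*17 = 28 + ((30 + 6)*(⅐))*17 = 28 + (36*(⅐))*17 = 28 + (36/7)*17 = 28 + 612/7 = 808/7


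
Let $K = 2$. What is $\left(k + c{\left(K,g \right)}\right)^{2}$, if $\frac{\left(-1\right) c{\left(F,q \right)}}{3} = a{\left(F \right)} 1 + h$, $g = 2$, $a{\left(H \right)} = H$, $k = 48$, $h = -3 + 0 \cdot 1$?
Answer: $2601$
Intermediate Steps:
$h = -3$ ($h = -3 + 0 = -3$)
$c{\left(F,q \right)} = 9 - 3 F$ ($c{\left(F,q \right)} = - 3 \left(F 1 - 3\right) = - 3 \left(F - 3\right) = - 3 \left(-3 + F\right) = 9 - 3 F$)
$\left(k + c{\left(K,g \right)}\right)^{2} = \left(48 + \left(9 - 6\right)\right)^{2} = \left(48 + 3\right)^{2} = 51^{2} = 2601$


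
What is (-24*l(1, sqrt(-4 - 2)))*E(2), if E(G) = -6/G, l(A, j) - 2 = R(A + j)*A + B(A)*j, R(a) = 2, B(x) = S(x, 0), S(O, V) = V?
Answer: 288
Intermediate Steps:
B(x) = 0
l(A, j) = 2 + 2*A (l(A, j) = 2 + (2*A + 0*j) = 2 + (2*A + 0) = 2 + 2*A)
(-24*l(1, sqrt(-4 - 2)))*E(2) = (-24*(2 + 2*1))*(-6/2) = (-24*(2 + 2))*(-6*1/2) = -24*4*(-3) = -96*(-3) = 288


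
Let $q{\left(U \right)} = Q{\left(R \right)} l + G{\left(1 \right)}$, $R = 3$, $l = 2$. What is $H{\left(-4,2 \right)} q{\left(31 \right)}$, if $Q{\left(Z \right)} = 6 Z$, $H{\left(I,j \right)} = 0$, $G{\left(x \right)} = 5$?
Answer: $0$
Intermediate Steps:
$q{\left(U \right)} = 41$ ($q{\left(U \right)} = 6 \cdot 3 \cdot 2 + 5 = 18 \cdot 2 + 5 = 36 + 5 = 41$)
$H{\left(-4,2 \right)} q{\left(31 \right)} = 0 \cdot 41 = 0$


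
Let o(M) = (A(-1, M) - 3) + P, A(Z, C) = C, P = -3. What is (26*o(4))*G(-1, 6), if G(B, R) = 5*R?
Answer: -1560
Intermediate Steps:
o(M) = -6 + M (o(M) = (M - 3) - 3 = (-3 + M) - 3 = -6 + M)
(26*o(4))*G(-1, 6) = (26*(-6 + 4))*(5*6) = (26*(-2))*30 = -52*30 = -1560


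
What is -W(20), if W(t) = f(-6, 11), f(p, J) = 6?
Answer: -6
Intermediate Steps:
W(t) = 6
-W(20) = -1*6 = -6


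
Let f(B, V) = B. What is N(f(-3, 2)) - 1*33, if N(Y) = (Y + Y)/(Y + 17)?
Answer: -234/7 ≈ -33.429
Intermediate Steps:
N(Y) = 2*Y/(17 + Y) (N(Y) = (2*Y)/(17 + Y) = 2*Y/(17 + Y))
N(f(-3, 2)) - 1*33 = 2*(-3)/(17 - 3) - 1*33 = 2*(-3)/14 - 33 = 2*(-3)*(1/14) - 33 = -3/7 - 33 = -234/7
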